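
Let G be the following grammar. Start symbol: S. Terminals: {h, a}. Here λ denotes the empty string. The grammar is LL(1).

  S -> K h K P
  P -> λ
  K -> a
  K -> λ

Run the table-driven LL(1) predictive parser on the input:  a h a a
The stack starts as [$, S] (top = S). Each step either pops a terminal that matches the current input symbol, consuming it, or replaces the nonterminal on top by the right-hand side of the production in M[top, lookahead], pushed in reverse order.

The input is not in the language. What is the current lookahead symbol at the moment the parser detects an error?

a

     Stack      Input      Action
  1  $ S        a h a a $  expand S -> K h K P
  2  $ P K h K  a h a a $  expand K -> a
  3  $ P K h a  a h a a $  match a
  4  $ P K h    h a a $    match h
  5  $ P K      a a $      expand K -> a
  6  $ P a      a a $      match a
  7  $ P        a $        error: M[P, a] is empty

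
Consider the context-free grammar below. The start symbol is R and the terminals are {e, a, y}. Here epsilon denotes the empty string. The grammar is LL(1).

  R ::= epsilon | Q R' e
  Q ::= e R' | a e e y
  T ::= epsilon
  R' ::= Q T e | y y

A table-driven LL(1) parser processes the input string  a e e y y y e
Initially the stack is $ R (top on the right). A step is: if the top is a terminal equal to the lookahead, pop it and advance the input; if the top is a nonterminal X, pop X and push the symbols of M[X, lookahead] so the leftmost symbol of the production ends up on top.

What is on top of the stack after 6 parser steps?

step 1: stack=$ R  input=a e e y y y e $  — expand R ::= Q R' e
step 2: stack=$ e R' Q  input=a e e y y y e $  — expand Q ::= a e e y
step 3: stack=$ e R' y e e a  input=a e e y y y e $  — match a
step 4: stack=$ e R' y e e  input=e e y y y e $  — match e
step 5: stack=$ e R' y e  input=e y y y e $  — match e
step 6: stack=$ e R' y  input=y y y e $  — match y
Stack after step 6: $ e R' (top = R').

R'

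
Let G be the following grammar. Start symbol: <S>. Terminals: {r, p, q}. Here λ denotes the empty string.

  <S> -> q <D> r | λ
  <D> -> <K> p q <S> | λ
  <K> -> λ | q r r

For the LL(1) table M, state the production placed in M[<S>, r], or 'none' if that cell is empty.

FIRST(<S>) = {λ, q}
FIRST(<K>) = {λ, q}
FIRST(<D>) = {λ, p, q}  (via <K> p q <S>)
FOLLOW(<S>) includes $ since <S> is the start symbol.
FOLLOW(<D>): in <S>->q <D> r, <D> is followed by r with FIRST {r}. Thus FOLLOW(<D>) = {r}.
FOLLOW(<S>): in <D>-><K> p q <S>, the suffix after <S> is empty, so FOLLOW(<S>) ⊇ FOLLOW(<D>) = {r}. Thus FOLLOW(<S>) = {$, r}.
For <S> -> q <D> r: FIRST(q <D> r) = {q}, so it goes in M[<S>, t] for t ∈ {q}.
For <S> -> λ: FIRST(λ) = {λ}, so it goes in M[<S>, t] for t ∈ {}; since λ ∈ FIRST, also for every t ∈ FOLLOW(<S>) = {$, r}.

<S> -> λ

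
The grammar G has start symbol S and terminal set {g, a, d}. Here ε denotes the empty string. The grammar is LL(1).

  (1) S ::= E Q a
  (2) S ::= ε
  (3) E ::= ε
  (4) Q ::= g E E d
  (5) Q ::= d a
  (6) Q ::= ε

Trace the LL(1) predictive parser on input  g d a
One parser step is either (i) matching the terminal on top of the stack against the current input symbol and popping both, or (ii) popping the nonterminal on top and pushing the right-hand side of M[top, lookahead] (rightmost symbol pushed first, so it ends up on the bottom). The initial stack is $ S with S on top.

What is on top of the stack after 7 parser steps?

a

     Stack        Input    Action
  1  $ S          g d a $  expand S ::= E Q a
  2  $ a Q E      g d a $  expand E ::= ε
  3  $ a Q        g d a $  expand Q ::= g E E d
  4  $ a d E E g  g d a $  match g
  5  $ a d E E    d a $    expand E ::= ε
  6  $ a d E      d a $    expand E ::= ε
  7  $ a d        d a $    match d
Stack after step 7: $ a (top = a).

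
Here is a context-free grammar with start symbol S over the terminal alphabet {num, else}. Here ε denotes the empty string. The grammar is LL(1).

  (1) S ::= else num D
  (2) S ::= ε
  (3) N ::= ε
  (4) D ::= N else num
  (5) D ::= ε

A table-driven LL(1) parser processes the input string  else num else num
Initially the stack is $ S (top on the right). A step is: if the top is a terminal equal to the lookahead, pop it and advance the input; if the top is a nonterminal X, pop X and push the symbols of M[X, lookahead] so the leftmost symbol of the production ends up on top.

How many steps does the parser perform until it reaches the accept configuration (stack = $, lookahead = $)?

step 1: stack=$ S  input=else num else num $  — expand S ::= else num D
step 2: stack=$ D num else  input=else num else num $  — match else
step 3: stack=$ D num  input=num else num $  — match num
step 4: stack=$ D  input=else num $  — expand D ::= N else num
step 5: stack=$ num else N  input=else num $  — expand N ::= ε
step 6: stack=$ num else  input=else num $  — match else
step 7: stack=$ num  input=num $  — match num
Accept reached after 7 steps.

7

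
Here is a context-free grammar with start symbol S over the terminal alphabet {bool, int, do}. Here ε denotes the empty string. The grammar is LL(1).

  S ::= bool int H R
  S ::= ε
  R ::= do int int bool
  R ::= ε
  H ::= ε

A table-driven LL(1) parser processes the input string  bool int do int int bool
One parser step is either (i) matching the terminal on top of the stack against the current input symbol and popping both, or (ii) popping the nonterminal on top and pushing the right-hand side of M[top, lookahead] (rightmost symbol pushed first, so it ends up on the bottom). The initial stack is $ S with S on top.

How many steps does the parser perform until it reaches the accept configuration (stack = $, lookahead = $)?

9

step 1: stack=$ S  input=bool int do int int bool $  — expand S ::= bool int H R
step 2: stack=$ R H int bool  input=bool int do int int bool $  — match bool
step 3: stack=$ R H int  input=int do int int bool $  — match int
step 4: stack=$ R H  input=do int int bool $  — expand H ::= ε
step 5: stack=$ R  input=do int int bool $  — expand R ::= do int int bool
step 6: stack=$ bool int int do  input=do int int bool $  — match do
step 7: stack=$ bool int int  input=int int bool $  — match int
step 8: stack=$ bool int  input=int bool $  — match int
step 9: stack=$ bool  input=bool $  — match bool
Accept reached after 9 steps.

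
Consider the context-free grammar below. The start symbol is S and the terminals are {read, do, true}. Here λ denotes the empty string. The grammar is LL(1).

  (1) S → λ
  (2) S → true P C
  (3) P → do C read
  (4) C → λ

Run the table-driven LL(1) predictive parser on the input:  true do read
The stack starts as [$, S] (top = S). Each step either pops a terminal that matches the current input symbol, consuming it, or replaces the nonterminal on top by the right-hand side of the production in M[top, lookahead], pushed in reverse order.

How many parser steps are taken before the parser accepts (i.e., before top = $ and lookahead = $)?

     Stack          Input           Action
  1  $ S            true do read $  expand S → true P C
  2  $ C P true     true do read $  match true
  3  $ C P          do read $       expand P → do C read
  4  $ C read C do  do read $       match do
  5  $ C read C     read $          expand C → λ
  6  $ C read       read $          match read
  7  $ C            $               expand C → λ
Accept reached after 7 steps.

7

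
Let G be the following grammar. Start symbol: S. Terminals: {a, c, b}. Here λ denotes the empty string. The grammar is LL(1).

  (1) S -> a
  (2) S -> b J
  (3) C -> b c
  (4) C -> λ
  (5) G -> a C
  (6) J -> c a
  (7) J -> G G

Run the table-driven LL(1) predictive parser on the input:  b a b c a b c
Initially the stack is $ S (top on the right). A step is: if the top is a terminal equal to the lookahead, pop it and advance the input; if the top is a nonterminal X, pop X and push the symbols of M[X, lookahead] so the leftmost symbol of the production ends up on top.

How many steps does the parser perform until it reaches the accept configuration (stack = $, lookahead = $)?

step 1: stack=$ S  input=b a b c a b c $  — expand S -> b J
step 2: stack=$ J b  input=b a b c a b c $  — match b
step 3: stack=$ J  input=a b c a b c $  — expand J -> G G
step 4: stack=$ G G  input=a b c a b c $  — expand G -> a C
step 5: stack=$ G C a  input=a b c a b c $  — match a
step 6: stack=$ G C  input=b c a b c $  — expand C -> b c
step 7: stack=$ G c b  input=b c a b c $  — match b
step 8: stack=$ G c  input=c a b c $  — match c
step 9: stack=$ G  input=a b c $  — expand G -> a C
step 10: stack=$ C a  input=a b c $  — match a
step 11: stack=$ C  input=b c $  — expand C -> b c
step 12: stack=$ c b  input=b c $  — match b
step 13: stack=$ c  input=c $  — match c
Accept reached after 13 steps.

13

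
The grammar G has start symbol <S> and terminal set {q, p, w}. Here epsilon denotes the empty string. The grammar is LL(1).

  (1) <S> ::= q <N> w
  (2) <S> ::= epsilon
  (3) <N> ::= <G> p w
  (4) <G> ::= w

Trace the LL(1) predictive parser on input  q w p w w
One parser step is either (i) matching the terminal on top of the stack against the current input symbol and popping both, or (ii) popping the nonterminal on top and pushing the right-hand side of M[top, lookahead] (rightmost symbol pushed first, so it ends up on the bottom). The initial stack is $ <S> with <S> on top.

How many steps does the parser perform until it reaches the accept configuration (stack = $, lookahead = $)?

8

     Stack        Input        Action
  1  $ <S>        q w p w w $  expand <S> ::= q <N> w
  2  $ w <N> q    q w p w w $  match q
  3  $ w <N>      w p w w $    expand <N> ::= <G> p w
  4  $ w w p <G>  w p w w $    expand <G> ::= w
  5  $ w w p w    w p w w $    match w
  6  $ w w p      p w w $      match p
  7  $ w w        w w $        match w
  8  $ w          w $          match w
Accept reached after 8 steps.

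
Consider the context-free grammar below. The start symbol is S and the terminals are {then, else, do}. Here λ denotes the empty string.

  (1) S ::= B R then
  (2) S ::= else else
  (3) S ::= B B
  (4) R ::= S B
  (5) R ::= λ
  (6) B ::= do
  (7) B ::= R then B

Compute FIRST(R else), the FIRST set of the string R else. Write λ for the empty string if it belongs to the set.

FIRST(S) = {do, else, then}  (via B R then, B B)
FIRST(R) = {λ, do, else, then}  (via S B)
FIRST(B) = {do, else, then}  (via R then B)
FIRST(R else): take FIRST of each symbol in turn, carrying on past any symbol whose FIRST contains λ; result {do, else, then}.

{do, else, then}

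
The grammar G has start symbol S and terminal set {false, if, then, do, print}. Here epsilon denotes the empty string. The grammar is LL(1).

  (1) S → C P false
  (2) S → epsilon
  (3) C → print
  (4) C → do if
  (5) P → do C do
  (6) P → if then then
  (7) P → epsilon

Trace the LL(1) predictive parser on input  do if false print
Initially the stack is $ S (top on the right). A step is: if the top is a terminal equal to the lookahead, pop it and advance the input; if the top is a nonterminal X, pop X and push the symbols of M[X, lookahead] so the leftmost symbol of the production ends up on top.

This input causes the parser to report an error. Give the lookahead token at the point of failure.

step 1: stack=$ S  input=do if false print $  — expand S → C P false
step 2: stack=$ false P C  input=do if false print $  — expand C → do if
step 3: stack=$ false P if do  input=do if false print $  — match do
step 4: stack=$ false P if  input=if false print $  — match if
step 5: stack=$ false P  input=false print $  — expand P → epsilon
step 6: stack=$ false  input=false print $  — match false
step 7: stack=$  input=print $  — error: stack empty but input remains

print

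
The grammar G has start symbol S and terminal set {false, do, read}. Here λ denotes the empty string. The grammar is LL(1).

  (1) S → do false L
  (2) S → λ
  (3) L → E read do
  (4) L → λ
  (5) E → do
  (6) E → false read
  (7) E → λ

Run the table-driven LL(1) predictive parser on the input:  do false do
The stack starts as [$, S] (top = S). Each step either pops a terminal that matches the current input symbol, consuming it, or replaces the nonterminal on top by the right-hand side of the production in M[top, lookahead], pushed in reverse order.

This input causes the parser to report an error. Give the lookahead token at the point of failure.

     Stack         Input          Action
  1  $ S           do false do $  expand S → do false L
  2  $ L false do  do false do $  match do
  3  $ L false     false do $     match false
  4  $ L           do $           expand L → E read do
  5  $ do read E   do $           expand E → do
  6  $ do read do  do $           match do
  7  $ do read     $              error: top is terminal read but lookahead is $

$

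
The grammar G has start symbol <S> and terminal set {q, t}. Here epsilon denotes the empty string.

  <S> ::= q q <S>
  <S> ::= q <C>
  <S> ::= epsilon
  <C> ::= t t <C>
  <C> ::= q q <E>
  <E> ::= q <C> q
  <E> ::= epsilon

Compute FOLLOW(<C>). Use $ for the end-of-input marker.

FIRST(<S>) = {epsilon, q}
FIRST(<C>) = {q, t}
FIRST(<E>) = {epsilon, q}
FOLLOW(<S>) includes $ since <S> is the start symbol.
FOLLOW(<S>): in <S>::=q q <S>, the suffix after <S> is empty (adds nothing new). Thus FOLLOW(<S>) = {$}.
FOLLOW(<C>): in <S>::=q <C>, the suffix after <C> is empty, so FOLLOW(<C>) ⊇ FOLLOW(<S>) = {$}; in <C>::=t t <C>, the suffix after <C> is empty (adds nothing new); in <E>::=q <C> q, <C> is followed by q with FIRST {q}. Thus FOLLOW(<C>) = {$, q}.
FOLLOW(<E>): in <C>::=q q <E>, the suffix after <E> is empty, so FOLLOW(<E>) ⊇ FOLLOW(<C>) = {$, q}. Thus FOLLOW(<E>) = {$, q}.

{$, q}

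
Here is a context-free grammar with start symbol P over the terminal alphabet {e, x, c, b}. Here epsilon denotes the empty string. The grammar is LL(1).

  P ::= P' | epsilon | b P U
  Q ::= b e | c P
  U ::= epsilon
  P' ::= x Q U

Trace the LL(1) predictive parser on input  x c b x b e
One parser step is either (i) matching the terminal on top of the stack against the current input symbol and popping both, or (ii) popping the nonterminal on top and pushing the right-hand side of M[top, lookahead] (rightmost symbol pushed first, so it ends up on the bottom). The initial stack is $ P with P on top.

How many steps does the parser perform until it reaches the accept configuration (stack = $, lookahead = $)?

16

step 1: stack=$ P  input=x c b x b e $  — expand P ::= P'
step 2: stack=$ P'  input=x c b x b e $  — expand P' ::= x Q U
step 3: stack=$ U Q x  input=x c b x b e $  — match x
step 4: stack=$ U Q  input=c b x b e $  — expand Q ::= c P
step 5: stack=$ U P c  input=c b x b e $  — match c
step 6: stack=$ U P  input=b x b e $  — expand P ::= b P U
step 7: stack=$ U U P b  input=b x b e $  — match b
step 8: stack=$ U U P  input=x b e $  — expand P ::= P'
step 9: stack=$ U U P'  input=x b e $  — expand P' ::= x Q U
step 10: stack=$ U U U Q x  input=x b e $  — match x
step 11: stack=$ U U U Q  input=b e $  — expand Q ::= b e
step 12: stack=$ U U U e b  input=b e $  — match b
step 13: stack=$ U U U e  input=e $  — match e
step 14: stack=$ U U U  input=$  — expand U ::= epsilon
step 15: stack=$ U U  input=$  — expand U ::= epsilon
step 16: stack=$ U  input=$  — expand U ::= epsilon
Accept reached after 16 steps.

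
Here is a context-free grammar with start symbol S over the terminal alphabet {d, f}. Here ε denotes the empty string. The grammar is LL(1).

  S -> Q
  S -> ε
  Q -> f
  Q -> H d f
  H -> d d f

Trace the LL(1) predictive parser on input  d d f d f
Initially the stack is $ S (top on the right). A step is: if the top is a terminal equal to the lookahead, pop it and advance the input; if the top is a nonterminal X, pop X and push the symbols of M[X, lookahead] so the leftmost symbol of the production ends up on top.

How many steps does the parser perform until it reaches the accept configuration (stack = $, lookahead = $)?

     Stack        Input        Action
  1  $ S          d d f d f $  expand S -> Q
  2  $ Q          d d f d f $  expand Q -> H d f
  3  $ f d H      d d f d f $  expand H -> d d f
  4  $ f d f d d  d d f d f $  match d
  5  $ f d f d    d f d f $    match d
  6  $ f d f      f d f $      match f
  7  $ f d        d f $        match d
  8  $ f          f $          match f
Accept reached after 8 steps.

8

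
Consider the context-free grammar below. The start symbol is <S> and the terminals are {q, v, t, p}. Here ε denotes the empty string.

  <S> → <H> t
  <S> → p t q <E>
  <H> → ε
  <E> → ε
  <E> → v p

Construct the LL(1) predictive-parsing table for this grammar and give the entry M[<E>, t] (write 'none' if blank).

FIRST(<H>): from <H>→ε we get {ε}. So FIRST(<H>) = {ε}.
FIRST(<E>): from <E>→ε we get {ε}; from <E>→v p we get {v}. So FIRST(<E>) = {ε, v}.
FIRST(<S>): from <S>→<H> t we get {t}; from <S>→p t q <E> we get {p}. So FIRST(<S>) = {p, t}.
FOLLOW(<S>) includes $ since <S> is the start symbol.
FOLLOW(<S>): <S> appears on no right-hand side. Thus FOLLOW(<S>) = {$}.
FOLLOW(<E>): in <S>→p t q <E>, the suffix after <E> is empty, so FOLLOW(<E>) ⊇ FOLLOW(<S>) = {$}. Thus FOLLOW(<E>) = {$}.
For <E> → ε: FIRST(ε) = {ε}, so it goes in M[<E>, t] for t ∈ {}; since ε ∈ FIRST, also for every t ∈ FOLLOW(<E>) = {$}.
For <E> → v p: FIRST(v p) = {v}, so it goes in M[<E>, t] for t ∈ {v}.
None of these place a production in M[<E>, t].

none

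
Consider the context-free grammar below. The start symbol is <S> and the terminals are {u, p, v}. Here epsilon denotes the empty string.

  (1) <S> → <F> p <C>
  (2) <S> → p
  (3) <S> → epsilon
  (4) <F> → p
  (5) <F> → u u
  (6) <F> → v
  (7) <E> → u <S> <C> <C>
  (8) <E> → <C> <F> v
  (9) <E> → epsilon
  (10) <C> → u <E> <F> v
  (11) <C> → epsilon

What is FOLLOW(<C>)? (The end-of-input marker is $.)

FIRST(<F>): from <F>→p we get {p}; from <F>→u u we get {u}; from <F>→v we get {v}. So FIRST(<F>) = {p, u, v}.
FIRST(<C>): from <C>→u <E> <F> v we get {u}; from <C>→epsilon we get {epsilon}. So FIRST(<C>) = {epsilon, u}.
FIRST(<S>): from <S>→<F> p <C> we get {p, u, v}; from <S>→p we get {p}; from <S>→epsilon we get {epsilon}. So FIRST(<S>) = {epsilon, p, u, v}.
FIRST(<E>): from <E>→u <S> <C> <C> we get {u}; from <E>→<C> <F> v we get {p, u, v}; from <E>→epsilon we get {epsilon}. So FIRST(<E>) = {epsilon, p, u, v}.
FOLLOW(<S>) includes $ since <S> is the start symbol.
FOLLOW(<F>): in <S>→<F> p <C>, <F> is followed by p <C> with FIRST {p}; in <E>→<C> <F> v, <F> is followed by v with FIRST {v}; in <C>→u <E> <F> v, <F> is followed by v with FIRST {v}. Thus FOLLOW(<F>) = {p, v}.
FOLLOW(<E>): in <C>→u <E> <F> v, <E> is followed by <F> v with FIRST {p, u, v}. Thus FOLLOW(<E>) = {p, u, v}.
FOLLOW(<S>): in <E>→u <S> <C> <C>, <S> is followed by <C> <C> with FIRST {epsilon, u}; in <E>→u <S> <C> <C>, the suffix after <S> is nullable, so FOLLOW(<S>) ⊇ FOLLOW(<E>) = {p, u, v}. Thus FOLLOW(<S>) = {$, p, u, v}.
FOLLOW(<C>): in <S>→<F> p <C>, the suffix after <C> is empty, so FOLLOW(<C>) ⊇ FOLLOW(<S>) = {$, p, u, v}; in <E>→u <S> <C> <C> (occurrence 1), <C> is followed by <C> with FIRST {epsilon, u}; in <E>→u <S> <C> <C> (occurrence 1), the suffix after <C> is nullable, so FOLLOW(<C>) ⊇ FOLLOW(<E>) = {p, u, v}; in <E>→u <S> <C> <C> (occurrence 2), the suffix after <C> is empty, so FOLLOW(<C>) ⊇ FOLLOW(<E>) = {p, u, v}; in <E>→<C> <F> v, <C> is followed by <F> v with FIRST {p, u, v}. Thus FOLLOW(<C>) = {$, p, u, v}.

{$, p, u, v}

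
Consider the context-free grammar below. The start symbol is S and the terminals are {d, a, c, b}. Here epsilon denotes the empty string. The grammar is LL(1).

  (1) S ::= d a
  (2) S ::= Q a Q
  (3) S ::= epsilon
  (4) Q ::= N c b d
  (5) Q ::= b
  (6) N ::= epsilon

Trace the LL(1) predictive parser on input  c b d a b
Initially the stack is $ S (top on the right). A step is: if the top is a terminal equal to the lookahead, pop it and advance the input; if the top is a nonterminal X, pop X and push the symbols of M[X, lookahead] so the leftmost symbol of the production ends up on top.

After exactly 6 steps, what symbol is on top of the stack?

step 1: stack=$ S  input=c b d a b $  — expand S ::= Q a Q
step 2: stack=$ Q a Q  input=c b d a b $  — expand Q ::= N c b d
step 3: stack=$ Q a d b c N  input=c b d a b $  — expand N ::= epsilon
step 4: stack=$ Q a d b c  input=c b d a b $  — match c
step 5: stack=$ Q a d b  input=b d a b $  — match b
step 6: stack=$ Q a d  input=d a b $  — match d
Stack after step 6: $ Q a (top = a).

a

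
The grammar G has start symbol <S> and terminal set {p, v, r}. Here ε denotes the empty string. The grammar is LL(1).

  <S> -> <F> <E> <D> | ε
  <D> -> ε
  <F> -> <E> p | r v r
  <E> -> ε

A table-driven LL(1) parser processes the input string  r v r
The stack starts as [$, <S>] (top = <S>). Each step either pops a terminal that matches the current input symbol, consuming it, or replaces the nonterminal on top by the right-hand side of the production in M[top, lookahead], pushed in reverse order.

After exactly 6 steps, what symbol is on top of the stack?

step 1: stack=$ <S>  input=r v r $  — expand <S> -> <F> <E> <D>
step 2: stack=$ <D> <E> <F>  input=r v r $  — expand <F> -> r v r
step 3: stack=$ <D> <E> r v r  input=r v r $  — match r
step 4: stack=$ <D> <E> r v  input=v r $  — match v
step 5: stack=$ <D> <E> r  input=r $  — match r
step 6: stack=$ <D> <E>  input=$  — expand <E> -> ε
Stack after step 6: $ <D> (top = <D>).

<D>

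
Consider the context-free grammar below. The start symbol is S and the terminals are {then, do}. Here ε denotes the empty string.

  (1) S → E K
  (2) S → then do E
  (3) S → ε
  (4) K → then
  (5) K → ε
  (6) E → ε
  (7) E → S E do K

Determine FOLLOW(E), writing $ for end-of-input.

FIRST(K) = {ε, then}
FIRST(S) = {ε, do, then}  (via E K)
FIRST(E) = {ε, do, then}  (via S E do K)
FOLLOW(S) includes $ since S is the start symbol.
FOLLOW(S): in E→S E do K, S is followed by E do K with FIRST {do, then}. Thus FOLLOW(S) = {$, do, then}.
FOLLOW(E): in S→E K, E is followed by K with FIRST {ε, then}; in S→E K, the suffix after E is nullable, so FOLLOW(E) ⊇ FOLLOW(S) = {$, do, then}; in S→then do E, the suffix after E is empty, so FOLLOW(E) ⊇ FOLLOW(S) = {$, do, then}; in E→S E do K, E is followed by do K with FIRST {do}. Thus FOLLOW(E) = {$, do, then}.
FOLLOW(K): in S→E K, the suffix after K is empty, so FOLLOW(K) ⊇ FOLLOW(S) = {$, do, then}; in E→S E do K, the suffix after K is empty, so FOLLOW(K) ⊇ FOLLOW(E) = {$, do, then}. Thus FOLLOW(K) = {$, do, then}.

{$, do, then}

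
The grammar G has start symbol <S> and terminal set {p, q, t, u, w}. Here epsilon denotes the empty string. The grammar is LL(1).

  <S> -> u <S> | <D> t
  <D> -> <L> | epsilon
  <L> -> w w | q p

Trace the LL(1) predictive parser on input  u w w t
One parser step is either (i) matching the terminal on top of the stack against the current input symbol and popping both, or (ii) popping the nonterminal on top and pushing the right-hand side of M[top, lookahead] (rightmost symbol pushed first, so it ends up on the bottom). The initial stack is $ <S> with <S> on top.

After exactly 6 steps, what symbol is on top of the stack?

w

step 1: stack=$ <S>  input=u w w t $  — expand <S> -> u <S>
step 2: stack=$ <S> u  input=u w w t $  — match u
step 3: stack=$ <S>  input=w w t $  — expand <S> -> <D> t
step 4: stack=$ t <D>  input=w w t $  — expand <D> -> <L>
step 5: stack=$ t <L>  input=w w t $  — expand <L> -> w w
step 6: stack=$ t w w  input=w w t $  — match w
Stack after step 6: $ t w (top = w).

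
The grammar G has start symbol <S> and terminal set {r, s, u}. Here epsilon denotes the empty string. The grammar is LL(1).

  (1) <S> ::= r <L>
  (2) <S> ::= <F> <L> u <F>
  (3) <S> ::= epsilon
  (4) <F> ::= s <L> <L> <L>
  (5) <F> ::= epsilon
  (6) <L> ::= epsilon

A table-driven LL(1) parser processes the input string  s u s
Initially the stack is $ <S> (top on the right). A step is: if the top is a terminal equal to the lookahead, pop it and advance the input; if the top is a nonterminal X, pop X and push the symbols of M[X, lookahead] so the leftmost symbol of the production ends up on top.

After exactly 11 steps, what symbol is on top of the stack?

      Stack                      Input    Action
   1  $ <S>                      s u s $  expand <S> ::= <F> <L> u <F>
   2  $ <F> u <L> <F>            s u s $  expand <F> ::= s <L> <L> <L>
   3  $ <F> u <L> <L> <L> <L> s  s u s $  match s
   4  $ <F> u <L> <L> <L> <L>    u s $    expand <L> ::= epsilon
   5  $ <F> u <L> <L> <L>        u s $    expand <L> ::= epsilon
   6  $ <F> u <L> <L>            u s $    expand <L> ::= epsilon
   7  $ <F> u <L>                u s $    expand <L> ::= epsilon
   8  $ <F> u                    u s $    match u
   9  $ <F>                      s $      expand <F> ::= s <L> <L> <L>
  10  $ <L> <L> <L> s            s $      match s
  11  $ <L> <L> <L>              $        expand <L> ::= epsilon
Stack after step 11: $ <L> <L> (top = <L>).

<L>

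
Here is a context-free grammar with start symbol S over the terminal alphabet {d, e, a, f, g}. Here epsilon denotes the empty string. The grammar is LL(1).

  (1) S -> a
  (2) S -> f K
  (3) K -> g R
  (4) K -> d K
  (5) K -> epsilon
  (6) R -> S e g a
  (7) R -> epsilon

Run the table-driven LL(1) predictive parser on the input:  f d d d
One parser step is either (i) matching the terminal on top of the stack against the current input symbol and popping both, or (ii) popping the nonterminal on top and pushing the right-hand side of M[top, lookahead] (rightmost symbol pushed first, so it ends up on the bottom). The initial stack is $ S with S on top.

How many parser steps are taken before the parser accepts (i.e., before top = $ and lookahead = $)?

     Stack  Input      Action
  1  $ S    f d d d $  expand S -> f K
  2  $ K f  f d d d $  match f
  3  $ K    d d d $    expand K -> d K
  4  $ K d  d d d $    match d
  5  $ K    d d $      expand K -> d K
  6  $ K d  d d $      match d
  7  $ K    d $        expand K -> d K
  8  $ K d  d $        match d
  9  $ K    $          expand K -> epsilon
Accept reached after 9 steps.

9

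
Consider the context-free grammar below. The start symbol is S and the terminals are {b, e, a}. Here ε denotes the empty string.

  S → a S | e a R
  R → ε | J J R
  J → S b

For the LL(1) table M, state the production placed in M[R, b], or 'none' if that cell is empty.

R → ε

FIRST(S): from S→a S we get {a}; from S→e a R we get {e}. So FIRST(S) = {a, e}.
FIRST(J): from J→S b we get {a, e}. So FIRST(J) = {a, e}.
FIRST(R): from R→ε we get {ε}; from R→J J R we get {a, e}. So FIRST(R) = {ε, a, e}.
FOLLOW(S) includes $ since S is the start symbol.
FOLLOW(S): in S→a S, the suffix after S is empty (adds nothing new); in J→S b, S is followed by b with FIRST {b}. Thus FOLLOW(S) = {$, b}.
FOLLOW(R): in S→e a R, the suffix after R is empty, so FOLLOW(R) ⊇ FOLLOW(S) = {$, b}; in R→J J R, the suffix after R is empty (adds nothing new). Thus FOLLOW(R) = {$, b}.
For R → ε: FIRST(ε) = {ε}, so it goes in M[R, t] for t ∈ {}; since ε ∈ FIRST, also for every t ∈ FOLLOW(R) = {$, b}.
For R → J J R: FIRST(J J R) = {a, e}, so it goes in M[R, t] for t ∈ {a, e}.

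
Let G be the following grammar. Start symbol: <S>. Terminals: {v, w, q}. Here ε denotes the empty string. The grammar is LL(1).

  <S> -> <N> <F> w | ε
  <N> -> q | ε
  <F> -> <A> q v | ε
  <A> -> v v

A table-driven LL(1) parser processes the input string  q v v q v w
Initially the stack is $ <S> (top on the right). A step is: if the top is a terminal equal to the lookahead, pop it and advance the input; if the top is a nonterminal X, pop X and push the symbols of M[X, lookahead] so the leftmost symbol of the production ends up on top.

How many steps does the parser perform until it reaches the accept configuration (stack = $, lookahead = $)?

step 1: stack=$ <S>  input=q v v q v w $  — expand <S> -> <N> <F> w
step 2: stack=$ w <F> <N>  input=q v v q v w $  — expand <N> -> q
step 3: stack=$ w <F> q  input=q v v q v w $  — match q
step 4: stack=$ w <F>  input=v v q v w $  — expand <F> -> <A> q v
step 5: stack=$ w v q <A>  input=v v q v w $  — expand <A> -> v v
step 6: stack=$ w v q v v  input=v v q v w $  — match v
step 7: stack=$ w v q v  input=v q v w $  — match v
step 8: stack=$ w v q  input=q v w $  — match q
step 9: stack=$ w v  input=v w $  — match v
step 10: stack=$ w  input=w $  — match w
Accept reached after 10 steps.

10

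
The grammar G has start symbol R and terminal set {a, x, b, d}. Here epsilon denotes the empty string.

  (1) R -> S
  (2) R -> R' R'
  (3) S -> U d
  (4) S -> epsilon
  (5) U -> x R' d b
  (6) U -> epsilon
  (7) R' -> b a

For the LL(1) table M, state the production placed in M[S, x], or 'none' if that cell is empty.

S -> U d

FIRST(U) = {epsilon, x}
FIRST(R') = {b}
FIRST(S) = {epsilon, d, x}  (via U d)
FIRST(R) = {epsilon, b, d, x}  (via S, R' R')
FOLLOW(R) includes $ since R is the start symbol.
FOLLOW(R): R appears on no right-hand side. Thus FOLLOW(R) = {$}.
FOLLOW(S): in R->S, the suffix after S is empty, so FOLLOW(S) ⊇ FOLLOW(R) = {$}. Thus FOLLOW(S) = {$}.
For S -> U d: FIRST(U d) = {d, x}, so it goes in M[S, t] for t ∈ {d, x}.
For S -> epsilon: FIRST(epsilon) = {epsilon}, so it goes in M[S, t] for t ∈ {}; since epsilon ∈ FIRST, also for every t ∈ FOLLOW(S) = {$}.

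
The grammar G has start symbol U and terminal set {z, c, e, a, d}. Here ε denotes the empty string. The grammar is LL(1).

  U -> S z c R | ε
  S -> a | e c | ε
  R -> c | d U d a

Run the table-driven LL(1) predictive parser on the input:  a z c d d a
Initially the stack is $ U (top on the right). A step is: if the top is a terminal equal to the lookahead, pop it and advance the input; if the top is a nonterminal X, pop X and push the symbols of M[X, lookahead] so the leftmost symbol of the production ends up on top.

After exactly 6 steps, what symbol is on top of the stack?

step 1: stack=$ U  input=a z c d d a $  — expand U -> S z c R
step 2: stack=$ R c z S  input=a z c d d a $  — expand S -> a
step 3: stack=$ R c z a  input=a z c d d a $  — match a
step 4: stack=$ R c z  input=z c d d a $  — match z
step 5: stack=$ R c  input=c d d a $  — match c
step 6: stack=$ R  input=d d a $  — expand R -> d U d a
Stack after step 6: $ a d U d (top = d).

d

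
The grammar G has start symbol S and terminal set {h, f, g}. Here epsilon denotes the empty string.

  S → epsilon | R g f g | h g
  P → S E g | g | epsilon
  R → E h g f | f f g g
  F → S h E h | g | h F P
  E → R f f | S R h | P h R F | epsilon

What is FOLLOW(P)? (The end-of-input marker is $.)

FIRST(S) = {epsilon, f, g, h}  (via R g f g)
FIRST(F) = {f, g, h}  (via S h E h)
FIRST(P) = {epsilon, f, g, h}  (via S E g)
FIRST(R) = {f, g, h}  (via E h g f)
FIRST(E) = {epsilon, f, g, h}  (via R f f, S R h, P h R F)
FOLLOW(S) includes $ since S is the start symbol.
FOLLOW(S): in P→S E g, S is followed by E g with FIRST {f, g, h}; in F→S h E h, S is followed by h E h with FIRST {h}; in E→S R h, S is followed by R h with FIRST {f, g, h}. Thus FOLLOW(S) = {$, f, g, h}.
FOLLOW(R): in S→R g f g, R is followed by g f g with FIRST {g}; in E→R f f, R is followed by f f with FIRST {f}; in E→S R h, R is followed by h with FIRST {h}; in E→P h R F, R is followed by F with FIRST {f, g, h}. Thus FOLLOW(R) = {f, g, h}.
FOLLOW(E): in P→S E g, E is followed by g with FIRST {g}; in R→E h g f, E is followed by h g f with FIRST {h}; in F→S h E h, E is followed by h with FIRST {h}. Thus FOLLOW(E) = {g, h}.
FOLLOW(F): in F→h F P, F is followed by P with FIRST {epsilon, f, g, h}; in F→h F P, the suffix after F is nullable (adds nothing new); in E→P h R F, the suffix after F is empty, so FOLLOW(F) ⊇ FOLLOW(E) = {g, h}. Thus FOLLOW(F) = {f, g, h}.
FOLLOW(P): in F→h F P, the suffix after P is empty, so FOLLOW(P) ⊇ FOLLOW(F) = {f, g, h}; in E→P h R F, P is followed by h R F with FIRST {h}. Thus FOLLOW(P) = {f, g, h}.

{f, g, h}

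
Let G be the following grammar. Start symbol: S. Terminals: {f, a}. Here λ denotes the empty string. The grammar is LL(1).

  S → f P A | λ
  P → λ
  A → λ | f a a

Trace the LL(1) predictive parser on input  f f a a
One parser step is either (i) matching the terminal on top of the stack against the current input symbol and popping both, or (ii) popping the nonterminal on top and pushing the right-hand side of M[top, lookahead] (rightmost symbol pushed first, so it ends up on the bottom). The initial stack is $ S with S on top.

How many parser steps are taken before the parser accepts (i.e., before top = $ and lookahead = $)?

step 1: stack=$ S  input=f f a a $  — expand S → f P A
step 2: stack=$ A P f  input=f f a a $  — match f
step 3: stack=$ A P  input=f a a $  — expand P → λ
step 4: stack=$ A  input=f a a $  — expand A → f a a
step 5: stack=$ a a f  input=f a a $  — match f
step 6: stack=$ a a  input=a a $  — match a
step 7: stack=$ a  input=a $  — match a
Accept reached after 7 steps.

7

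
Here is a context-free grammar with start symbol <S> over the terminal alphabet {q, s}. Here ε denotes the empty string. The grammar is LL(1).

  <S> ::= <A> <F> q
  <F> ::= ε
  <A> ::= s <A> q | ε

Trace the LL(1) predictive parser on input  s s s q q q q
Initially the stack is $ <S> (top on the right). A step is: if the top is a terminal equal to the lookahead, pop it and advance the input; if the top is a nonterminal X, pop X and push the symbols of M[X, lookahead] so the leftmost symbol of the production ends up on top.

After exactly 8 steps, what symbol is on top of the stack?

q

step 1: stack=$ <S>  input=s s s q q q q $  — expand <S> ::= <A> <F> q
step 2: stack=$ q <F> <A>  input=s s s q q q q $  — expand <A> ::= s <A> q
step 3: stack=$ q <F> q <A> s  input=s s s q q q q $  — match s
step 4: stack=$ q <F> q <A>  input=s s q q q q $  — expand <A> ::= s <A> q
step 5: stack=$ q <F> q q <A> s  input=s s q q q q $  — match s
step 6: stack=$ q <F> q q <A>  input=s q q q q $  — expand <A> ::= s <A> q
step 7: stack=$ q <F> q q q <A> s  input=s q q q q $  — match s
step 8: stack=$ q <F> q q q <A>  input=q q q q $  — expand <A> ::= ε
Stack after step 8: $ q <F> q q q (top = q).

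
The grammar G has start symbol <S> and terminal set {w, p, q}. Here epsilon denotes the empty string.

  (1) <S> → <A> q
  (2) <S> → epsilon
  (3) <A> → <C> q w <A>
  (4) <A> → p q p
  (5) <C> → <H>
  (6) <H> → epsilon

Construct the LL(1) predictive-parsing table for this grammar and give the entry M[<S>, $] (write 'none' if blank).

<S> → epsilon

FIRST(<H>): from <H>→epsilon we get {epsilon}. So FIRST(<H>) = {epsilon}.
FIRST(<C>): from <C>→<H> we get {epsilon}. So FIRST(<C>) = {epsilon}.
FIRST(<A>): from <A>→<C> q w <A> we get {q}; from <A>→p q p we get {p}. So FIRST(<A>) = {p, q}.
FIRST(<S>): from <S>→<A> q we get {p, q}; from <S>→epsilon we get {epsilon}. So FIRST(<S>) = {epsilon, p, q}.
FOLLOW(<S>) includes $ since <S> is the start symbol.
FOLLOW(<S>): <S> appears on no right-hand side. Thus FOLLOW(<S>) = {$}.
For <S> → <A> q: FIRST(<A> q) = {p, q}, so it goes in M[<S>, t] for t ∈ {p, q}.
For <S> → epsilon: FIRST(epsilon) = {epsilon}, so it goes in M[<S>, t] for t ∈ {}; since epsilon ∈ FIRST, also for every t ∈ FOLLOW(<S>) = {$}.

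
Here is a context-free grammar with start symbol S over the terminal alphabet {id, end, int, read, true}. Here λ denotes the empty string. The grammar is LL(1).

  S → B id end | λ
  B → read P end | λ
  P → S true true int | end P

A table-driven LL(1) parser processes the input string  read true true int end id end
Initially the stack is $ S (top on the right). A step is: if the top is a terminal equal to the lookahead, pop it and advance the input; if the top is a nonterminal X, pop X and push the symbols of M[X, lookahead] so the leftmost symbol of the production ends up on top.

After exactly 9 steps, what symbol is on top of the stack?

step 1: stack=$ S  input=read true true int end id end $  — expand S → B id end
step 2: stack=$ end id B  input=read true true int end id end $  — expand B → read P end
step 3: stack=$ end id end P read  input=read true true int end id end $  — match read
step 4: stack=$ end id end P  input=true true int end id end $  — expand P → S true true int
step 5: stack=$ end id end int true true S  input=true true int end id end $  — expand S → λ
step 6: stack=$ end id end int true true  input=true true int end id end $  — match true
step 7: stack=$ end id end int true  input=true int end id end $  — match true
step 8: stack=$ end id end int  input=int end id end $  — match int
step 9: stack=$ end id end  input=end id end $  — match end
Stack after step 9: $ end id (top = id).

id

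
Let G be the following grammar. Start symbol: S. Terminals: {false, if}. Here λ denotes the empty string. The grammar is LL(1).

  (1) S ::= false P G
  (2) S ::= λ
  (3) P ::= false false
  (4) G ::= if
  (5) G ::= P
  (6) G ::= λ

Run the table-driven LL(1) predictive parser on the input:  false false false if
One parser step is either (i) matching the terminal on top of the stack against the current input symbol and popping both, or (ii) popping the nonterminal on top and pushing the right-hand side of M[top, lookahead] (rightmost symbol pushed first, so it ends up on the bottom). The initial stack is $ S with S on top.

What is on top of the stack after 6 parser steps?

step 1: stack=$ S  input=false false false if $  — expand S ::= false P G
step 2: stack=$ G P false  input=false false false if $  — match false
step 3: stack=$ G P  input=false false if $  — expand P ::= false false
step 4: stack=$ G false false  input=false false if $  — match false
step 5: stack=$ G false  input=false if $  — match false
step 6: stack=$ G  input=if $  — expand G ::= if
Stack after step 6: $ if (top = if).

if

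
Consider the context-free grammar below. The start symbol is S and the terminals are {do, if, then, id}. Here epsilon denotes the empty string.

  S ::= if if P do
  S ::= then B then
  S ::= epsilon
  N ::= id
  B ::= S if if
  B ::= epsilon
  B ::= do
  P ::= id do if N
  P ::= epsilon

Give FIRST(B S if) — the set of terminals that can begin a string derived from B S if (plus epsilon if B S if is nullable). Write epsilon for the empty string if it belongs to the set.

{do, if, then}

FIRST(S) = {epsilon, if, then}
FIRST(N) = {id}
FIRST(P) = {epsilon, id}
FIRST(B) = {epsilon, do, if, then}  (via S if if)
FIRST(B S if): take FIRST of each symbol in turn, carrying on past any symbol whose FIRST contains epsilon; result {do, if, then}.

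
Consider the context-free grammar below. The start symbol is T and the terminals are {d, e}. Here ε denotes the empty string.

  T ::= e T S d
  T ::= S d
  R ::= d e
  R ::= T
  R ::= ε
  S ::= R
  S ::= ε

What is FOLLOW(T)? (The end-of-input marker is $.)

{$, d, e}

FIRST(T) = {d, e}  (via S d)
FIRST(R) = {ε, d, e}  (via T)
FIRST(S) = {ε, d, e}  (via R)
FOLLOW(T) includes $ since T is the start symbol.
FOLLOW(S): in T::=e T S d, S is followed by d with FIRST {d}; in T::=S d, S is followed by d with FIRST {d}. Thus FOLLOW(S) = {d}.
FOLLOW(R): in S::=R, the suffix after R is empty, so FOLLOW(R) ⊇ FOLLOW(S) = {d}. Thus FOLLOW(R) = {d}.
FOLLOW(T): in T::=e T S d, T is followed by S d with FIRST {d, e}; in R::=T, the suffix after T is empty, so FOLLOW(T) ⊇ FOLLOW(R) = {d}. Thus FOLLOW(T) = {$, d, e}.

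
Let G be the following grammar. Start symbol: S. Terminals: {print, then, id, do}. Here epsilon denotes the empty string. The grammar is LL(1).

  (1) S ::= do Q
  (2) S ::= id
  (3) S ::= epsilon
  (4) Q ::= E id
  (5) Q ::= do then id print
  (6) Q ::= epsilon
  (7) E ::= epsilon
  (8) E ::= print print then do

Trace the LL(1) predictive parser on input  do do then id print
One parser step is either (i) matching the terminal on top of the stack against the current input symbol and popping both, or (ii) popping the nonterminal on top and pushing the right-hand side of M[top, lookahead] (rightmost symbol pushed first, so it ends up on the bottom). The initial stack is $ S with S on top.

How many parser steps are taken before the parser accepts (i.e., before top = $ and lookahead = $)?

     Stack               Input                  Action
  1  $ S                 do do then id print $  expand S ::= do Q
  2  $ Q do              do do then id print $  match do
  3  $ Q                 do then id print $     expand Q ::= do then id print
  4  $ print id then do  do then id print $     match do
  5  $ print id then     then id print $        match then
  6  $ print id          id print $             match id
  7  $ print             print $                match print
Accept reached after 7 steps.

7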